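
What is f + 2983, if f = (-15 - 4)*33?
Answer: 2356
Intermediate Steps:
f = -627 (f = -19*33 = -627)
f + 2983 = -627 + 2983 = 2356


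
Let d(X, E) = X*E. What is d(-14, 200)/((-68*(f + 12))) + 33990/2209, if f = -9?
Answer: 3279790/112659 ≈ 29.113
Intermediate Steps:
d(X, E) = E*X
d(-14, 200)/((-68*(f + 12))) + 33990/2209 = (200*(-14))/((-68*(-9 + 12))) + 33990/2209 = -2800/((-68*3)) + 33990*(1/2209) = -2800/(-204) + 33990/2209 = -2800*(-1/204) + 33990/2209 = 700/51 + 33990/2209 = 3279790/112659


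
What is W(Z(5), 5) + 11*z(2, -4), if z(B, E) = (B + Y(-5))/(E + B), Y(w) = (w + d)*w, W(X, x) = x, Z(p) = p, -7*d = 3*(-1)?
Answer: -922/7 ≈ -131.71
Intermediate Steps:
d = 3/7 (d = -3*(-1)/7 = -⅐*(-3) = 3/7 ≈ 0.42857)
Y(w) = w*(3/7 + w) (Y(w) = (w + 3/7)*w = (3/7 + w)*w = w*(3/7 + w))
z(B, E) = (160/7 + B)/(B + E) (z(B, E) = (B + (⅐)*(-5)*(3 + 7*(-5)))/(E + B) = (B + (⅐)*(-5)*(3 - 35))/(B + E) = (B + (⅐)*(-5)*(-32))/(B + E) = (B + 160/7)/(B + E) = (160/7 + B)/(B + E))
W(Z(5), 5) + 11*z(2, -4) = 5 + 11*((160/7 + 2)/(2 - 4)) = 5 + 11*((174/7)/(-2)) = 5 + 11*(-½*174/7) = 5 + 11*(-87/7) = 5 - 957/7 = -922/7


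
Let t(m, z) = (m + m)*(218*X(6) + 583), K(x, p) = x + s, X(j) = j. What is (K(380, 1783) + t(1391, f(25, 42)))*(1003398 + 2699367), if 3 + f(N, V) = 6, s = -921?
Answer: 19477362211065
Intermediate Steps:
f(N, V) = 3 (f(N, V) = -3 + 6 = 3)
K(x, p) = -921 + x (K(x, p) = x - 921 = -921 + x)
t(m, z) = 3782*m (t(m, z) = (m + m)*(218*6 + 583) = (2*m)*(1308 + 583) = (2*m)*1891 = 3782*m)
(K(380, 1783) + t(1391, f(25, 42)))*(1003398 + 2699367) = ((-921 + 380) + 3782*1391)*(1003398 + 2699367) = (-541 + 5260762)*3702765 = 5260221*3702765 = 19477362211065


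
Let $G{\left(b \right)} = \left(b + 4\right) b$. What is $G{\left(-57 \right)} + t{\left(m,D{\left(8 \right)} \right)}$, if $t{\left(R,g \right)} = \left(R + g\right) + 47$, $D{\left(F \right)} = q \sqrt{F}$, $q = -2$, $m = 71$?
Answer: $3139 - 4 \sqrt{2} \approx 3133.3$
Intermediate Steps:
$G{\left(b \right)} = b \left(4 + b\right)$ ($G{\left(b \right)} = \left(4 + b\right) b = b \left(4 + b\right)$)
$D{\left(F \right)} = - 2 \sqrt{F}$
$t{\left(R,g \right)} = 47 + R + g$
$G{\left(-57 \right)} + t{\left(m,D{\left(8 \right)} \right)} = - 57 \left(4 - 57\right) + \left(47 + 71 - 2 \sqrt{8}\right) = \left(-57\right) \left(-53\right) + \left(47 + 71 - 2 \cdot 2 \sqrt{2}\right) = 3021 + \left(47 + 71 - 4 \sqrt{2}\right) = 3021 + \left(118 - 4 \sqrt{2}\right) = 3139 - 4 \sqrt{2}$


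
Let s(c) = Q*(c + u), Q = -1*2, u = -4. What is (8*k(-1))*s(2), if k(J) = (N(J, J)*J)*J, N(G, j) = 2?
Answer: 64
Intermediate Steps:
Q = -2
s(c) = 8 - 2*c (s(c) = -2*(c - 4) = -2*(-4 + c) = 8 - 2*c)
k(J) = 2*J² (k(J) = (2*J)*J = 2*J²)
(8*k(-1))*s(2) = (8*(2*(-1)²))*(8 - 2*2) = (8*(2*1))*(8 - 4) = (8*2)*4 = 16*4 = 64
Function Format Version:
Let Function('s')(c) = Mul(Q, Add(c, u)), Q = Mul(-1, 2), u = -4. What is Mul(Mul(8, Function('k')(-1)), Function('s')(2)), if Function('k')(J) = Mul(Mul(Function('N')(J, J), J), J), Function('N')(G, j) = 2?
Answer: 64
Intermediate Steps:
Q = -2
Function('s')(c) = Add(8, Mul(-2, c)) (Function('s')(c) = Mul(-2, Add(c, -4)) = Mul(-2, Add(-4, c)) = Add(8, Mul(-2, c)))
Function('k')(J) = Mul(2, Pow(J, 2)) (Function('k')(J) = Mul(Mul(2, J), J) = Mul(2, Pow(J, 2)))
Mul(Mul(8, Function('k')(-1)), Function('s')(2)) = Mul(Mul(8, Mul(2, Pow(-1, 2))), Add(8, Mul(-2, 2))) = Mul(Mul(8, Mul(2, 1)), Add(8, -4)) = Mul(Mul(8, 2), 4) = Mul(16, 4) = 64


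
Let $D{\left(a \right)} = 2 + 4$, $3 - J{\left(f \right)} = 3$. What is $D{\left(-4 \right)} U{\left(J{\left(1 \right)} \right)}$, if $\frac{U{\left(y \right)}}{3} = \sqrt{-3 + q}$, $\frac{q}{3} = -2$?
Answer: $54 i \approx 54.0 i$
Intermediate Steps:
$q = -6$ ($q = 3 \left(-2\right) = -6$)
$J{\left(f \right)} = 0$ ($J{\left(f \right)} = 3 - 3 = 0$)
$D{\left(a \right)} = 6$
$U{\left(y \right)} = 9 i$ ($U{\left(y \right)} = 3 \sqrt{-3 - 6} = 3 \sqrt{-9} = 3 \cdot 3 i = 9 i$)
$D{\left(-4 \right)} U{\left(J{\left(1 \right)} \right)} = 6 \cdot 9 i = 54 i$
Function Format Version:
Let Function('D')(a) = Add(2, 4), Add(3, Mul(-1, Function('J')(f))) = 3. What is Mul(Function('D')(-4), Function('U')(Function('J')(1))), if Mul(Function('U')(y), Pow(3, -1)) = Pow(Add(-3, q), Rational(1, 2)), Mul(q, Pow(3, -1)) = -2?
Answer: Mul(54, I) ≈ Mul(54.000, I)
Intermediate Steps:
q = -6 (q = Mul(3, -2) = -6)
Function('J')(f) = 0 (Function('J')(f) = Add(3, Mul(-1, 3)) = Add(3, -3) = 0)
Function('D')(a) = 6
Function('U')(y) = Mul(9, I) (Function('U')(y) = Mul(3, Pow(Add(-3, -6), Rational(1, 2))) = Mul(3, Pow(-9, Rational(1, 2))) = Mul(3, Mul(3, I)) = Mul(9, I))
Mul(Function('D')(-4), Function('U')(Function('J')(1))) = Mul(6, Mul(9, I)) = Mul(54, I)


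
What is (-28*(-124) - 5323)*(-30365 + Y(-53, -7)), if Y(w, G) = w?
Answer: 56303718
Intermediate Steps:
(-28*(-124) - 5323)*(-30365 + Y(-53, -7)) = (-28*(-124) - 5323)*(-30365 - 53) = (3472 - 5323)*(-30418) = -1851*(-30418) = 56303718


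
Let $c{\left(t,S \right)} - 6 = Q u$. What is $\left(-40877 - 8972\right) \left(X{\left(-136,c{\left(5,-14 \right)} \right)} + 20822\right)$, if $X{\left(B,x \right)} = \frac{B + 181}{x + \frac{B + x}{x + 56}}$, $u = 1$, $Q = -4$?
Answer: $-1030727773$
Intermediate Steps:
$c{\left(t,S \right)} = 2$ ($c{\left(t,S \right)} = 6 - 4 = 2$)
$X{\left(B,x \right)} = \frac{181 + B}{x + \frac{B + x}{56 + x}}$
$\left(-40877 - 8972\right) \left(X{\left(-136,c{\left(5,-14 \right)} \right)} + 20822\right) = \left(-40877 - 8972\right) \left(\frac{10136 + 56 \left(-136\right) + 181 \cdot 2 - 272}{-136 + 2^{2} + 57 \cdot 2} + 20822\right) = - 49849 \left(\frac{10136 - 7616 + 362 - 272}{-136 + 4 + 114} + 20822\right) = - 49849 \left(\frac{1}{-18} \cdot 2610 + 20822\right) = - 49849 \left(\left(- \frac{1}{18}\right) 2610 + 20822\right) = - 49849 \left(-145 + 20822\right) = \left(-49849\right) 20677 = -1030727773$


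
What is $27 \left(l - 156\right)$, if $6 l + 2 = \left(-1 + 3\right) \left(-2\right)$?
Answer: $-4239$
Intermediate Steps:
$l = -1$ ($l = - \frac{1}{3} + \frac{\left(-1 + 3\right) \left(-2\right)}{6} = - \frac{1}{3} + \frac{2 \left(-2\right)}{6} = - \frac{1}{3} + \frac{1}{6} \left(-4\right) = - \frac{1}{3} - \frac{2}{3} = -1$)
$27 \left(l - 156\right) = 27 \left(-1 - 156\right) = 27 \left(-157\right) = -4239$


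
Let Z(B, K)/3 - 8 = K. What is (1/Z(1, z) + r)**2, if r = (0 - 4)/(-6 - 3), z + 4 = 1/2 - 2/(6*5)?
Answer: 386884/1432809 ≈ 0.27002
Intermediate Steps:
z = -107/30 (z = -4 + (1/2 - 2/(6*5)) = -4 + (1*(1/2) - 2/30) = -4 + (1/2 - 2*1/30) = -4 + (1/2 - 1/15) = -4 + 13/30 = -107/30 ≈ -3.5667)
Z(B, K) = 24 + 3*K
r = 4/9 (r = -4/(-9) = -4*(-1/9) = 4/9 ≈ 0.44444)
(1/Z(1, z) + r)**2 = (1/(24 + 3*(-107/30)) + 4/9)**2 = (1/(24 - 107/10) + 4/9)**2 = (1/(133/10) + 4/9)**2 = (10/133 + 4/9)**2 = (622/1197)**2 = 386884/1432809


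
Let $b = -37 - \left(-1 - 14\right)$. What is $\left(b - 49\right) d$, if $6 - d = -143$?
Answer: $-10579$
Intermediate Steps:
$d = 149$ ($d = 6 - -143 = 6 + 143 = 149$)
$b = -22$ ($b = -37 - -15 = -37 + 15 = -22$)
$\left(b - 49\right) d = \left(-22 - 49\right) 149 = \left(-71\right) 149 = -10579$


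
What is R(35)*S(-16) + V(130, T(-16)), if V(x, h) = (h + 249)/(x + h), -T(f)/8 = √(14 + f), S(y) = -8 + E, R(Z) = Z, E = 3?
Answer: -1473701/8514 + 238*I*√2/4257 ≈ -173.09 + 0.079066*I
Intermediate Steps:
S(y) = -5 (S(y) = -8 + 3 = -5)
T(f) = -8*√(14 + f)
V(x, h) = (249 + h)/(h + x)
R(35)*S(-16) + V(130, T(-16)) = 35*(-5) + (249 - 8*√(14 - 16))/(-8*√(14 - 16) + 130) = -175 + (249 - 8*I*√2)/(-8*I*√2 + 130) = -175 + (249 - 8*I*√2)/(130 - 8*I*√2)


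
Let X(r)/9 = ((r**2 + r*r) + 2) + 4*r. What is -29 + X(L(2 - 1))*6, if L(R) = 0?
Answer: 79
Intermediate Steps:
X(r) = 18 + 18*r**2 + 36*r (X(r) = 9*(((r**2 + r*r) + 2) + 4*r) = 9*(((r**2 + r**2) + 2) + 4*r) = 9*((2*r**2 + 2) + 4*r) = 9*((2 + 2*r**2) + 4*r) = 9*(2 + 2*r**2 + 4*r) = 18 + 18*r**2 + 36*r)
-29 + X(L(2 - 1))*6 = -29 + (18 + 18*0**2 + 36*0)*6 = -29 + (18 + 18*0 + 0)*6 = -29 + (18 + 0 + 0)*6 = -29 + 18*6 = -29 + 108 = 79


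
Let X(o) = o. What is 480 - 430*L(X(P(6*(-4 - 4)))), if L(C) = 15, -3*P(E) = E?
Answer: -5970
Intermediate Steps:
P(E) = -E/3
480 - 430*L(X(P(6*(-4 - 4)))) = 480 - 430*15 = 480 - 6450 = -5970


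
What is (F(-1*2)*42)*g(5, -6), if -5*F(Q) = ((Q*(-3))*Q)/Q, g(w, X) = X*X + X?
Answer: -1512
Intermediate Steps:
g(w, X) = X + X² (g(w, X) = X² + X = X + X²)
F(Q) = 3*Q/5 (F(Q) = -(Q*(-3))*Q/(5*Q) = -(-3*Q)*Q/(5*Q) = -(-3*Q²)/(5*Q) = -(-3)*Q/5 = 3*Q/5)
(F(-1*2)*42)*g(5, -6) = ((3*(-1*2)/5)*42)*(-6*(1 - 6)) = (((⅗)*(-2))*42)*(-6*(-5)) = -6/5*42*30 = -252/5*30 = -1512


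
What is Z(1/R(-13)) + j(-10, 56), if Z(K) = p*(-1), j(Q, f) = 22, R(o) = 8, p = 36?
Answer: -14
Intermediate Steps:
Z(K) = -36 (Z(K) = 36*(-1) = -36)
Z(1/R(-13)) + j(-10, 56) = -36 + 22 = -14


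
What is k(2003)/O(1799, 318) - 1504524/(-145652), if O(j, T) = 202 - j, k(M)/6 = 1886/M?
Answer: 1202752408113/116477576683 ≈ 10.326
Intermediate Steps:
k(M) = 11316/M (k(M) = 6*(1886/M) = 11316/M)
k(2003)/O(1799, 318) - 1504524/(-145652) = (11316/2003)/(202 - 1*1799) - 1504524/(-145652) = (11316*(1/2003))/(202 - 1799) - 1504524*(-1/145652) = (11316/2003)/(-1597) + 376131/36413 = (11316/2003)*(-1/1597) + 376131/36413 = -11316/3198791 + 376131/36413 = 1202752408113/116477576683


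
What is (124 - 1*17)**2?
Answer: 11449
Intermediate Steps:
(124 - 1*17)**2 = (124 - 17)**2 = 107**2 = 11449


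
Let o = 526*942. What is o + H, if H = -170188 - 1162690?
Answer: -837386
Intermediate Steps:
H = -1332878
o = 495492
o + H = 495492 - 1332878 = -837386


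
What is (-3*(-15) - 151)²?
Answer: 11236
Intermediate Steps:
(-3*(-15) - 151)² = (45 - 151)² = (-106)² = 11236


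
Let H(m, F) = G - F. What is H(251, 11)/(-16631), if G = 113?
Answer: -102/16631 ≈ -0.0061331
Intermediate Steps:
H(m, F) = 113 - F
H(251, 11)/(-16631) = (113 - 1*11)/(-16631) = (113 - 11)*(-1/16631) = 102*(-1/16631) = -102/16631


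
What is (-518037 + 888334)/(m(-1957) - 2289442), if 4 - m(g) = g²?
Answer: -370297/6119287 ≈ -0.060513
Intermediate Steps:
m(g) = 4 - g²
(-518037 + 888334)/(m(-1957) - 2289442) = (-518037 + 888334)/((4 - 1*(-1957)²) - 2289442) = 370297/((4 - 1*3829849) - 2289442) = 370297/((4 - 3829849) - 2289442) = 370297/(-3829845 - 2289442) = 370297/(-6119287) = 370297*(-1/6119287) = -370297/6119287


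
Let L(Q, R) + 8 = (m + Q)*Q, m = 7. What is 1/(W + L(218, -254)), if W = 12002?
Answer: 1/61044 ≈ 1.6382e-5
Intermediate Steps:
L(Q, R) = -8 + Q*(7 + Q) (L(Q, R) = -8 + (7 + Q)*Q = -8 + Q*(7 + Q))
1/(W + L(218, -254)) = 1/(12002 + (-8 + 218² + 7*218)) = 1/(12002 + (-8 + 47524 + 1526)) = 1/(12002 + 49042) = 1/61044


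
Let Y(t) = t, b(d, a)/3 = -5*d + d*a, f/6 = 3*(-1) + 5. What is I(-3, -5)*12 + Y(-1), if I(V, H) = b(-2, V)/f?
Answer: 47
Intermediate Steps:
f = 12 (f = 6*(3*(-1) + 5) = 6*(-3 + 5) = 6*2 = 12)
b(d, a) = -15*d + 3*a*d (b(d, a) = 3*(-5*d + d*a) = 3*(-5*d + a*d) = -15*d + 3*a*d)
I(V, H) = 5/2 - V/2 (I(V, H) = (3*(-2)*(-5 + V))/12 = (30 - 6*V)*(1/12) = 5/2 - V/2)
I(-3, -5)*12 + Y(-1) = (5/2 - ½*(-3))*12 - 1 = (5/2 + 3/2)*12 - 1 = 4*12 - 1 = 48 - 1 = 47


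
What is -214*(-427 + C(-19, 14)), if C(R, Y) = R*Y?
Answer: 148302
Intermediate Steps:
-214*(-427 + C(-19, 14)) = -214*(-427 - 19*14) = -214*(-427 - 266) = -214*(-693) = 148302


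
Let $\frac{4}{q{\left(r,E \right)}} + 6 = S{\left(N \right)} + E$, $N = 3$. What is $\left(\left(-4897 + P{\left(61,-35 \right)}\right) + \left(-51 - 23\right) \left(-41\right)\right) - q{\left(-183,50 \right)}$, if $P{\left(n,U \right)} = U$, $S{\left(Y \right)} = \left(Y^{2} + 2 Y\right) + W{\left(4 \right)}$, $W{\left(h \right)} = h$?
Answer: $- \frac{119578}{63} \approx -1898.1$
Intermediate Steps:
$S{\left(Y \right)} = 4 + Y^{2} + 2 Y$ ($S{\left(Y \right)} = \left(Y^{2} + 2 Y\right) + 4 = 4 + Y^{2} + 2 Y$)
$q{\left(r,E \right)} = \frac{4}{13 + E}$ ($q{\left(r,E \right)} = \frac{4}{-6 + \left(\left(4 + 3^{2} + 2 \cdot 3\right) + E\right)} = \frac{4}{-6 + \left(\left(4 + 9 + 6\right) + E\right)} = \frac{4}{-6 + \left(19 + E\right)} = \frac{4}{13 + E}$)
$\left(\left(-4897 + P{\left(61,-35 \right)}\right) + \left(-51 - 23\right) \left(-41\right)\right) - q{\left(-183,50 \right)} = \left(\left(-4897 - 35\right) + \left(-51 - 23\right) \left(-41\right)\right) - \frac{4}{13 + 50} = \left(-4932 - -3034\right) - \frac{4}{63} = \left(-4932 + 3034\right) - 4 \cdot \frac{1}{63} = -1898 - \frac{4}{63} = - \frac{119578}{63}$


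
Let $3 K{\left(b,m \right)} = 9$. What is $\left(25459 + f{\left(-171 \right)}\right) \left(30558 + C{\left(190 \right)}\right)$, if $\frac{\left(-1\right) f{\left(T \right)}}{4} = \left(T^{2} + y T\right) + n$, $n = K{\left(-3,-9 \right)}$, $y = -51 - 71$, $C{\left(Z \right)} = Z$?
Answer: $-5379823820$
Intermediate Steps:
$K{\left(b,m \right)} = 3$ ($K{\left(b,m \right)} = \frac{1}{3} \cdot 9 = 3$)
$y = -122$
$n = 3$
$f{\left(T \right)} = -12 - 4 T^{2} + 488 T$ ($f{\left(T \right)} = - 4 \left(\left(T^{2} - 122 T\right) + 3\right) = - 4 \left(3 + T^{2} - 122 T\right) = -12 - 4 T^{2} + 488 T$)
$\left(25459 + f{\left(-171 \right)}\right) \left(30558 + C{\left(190 \right)}\right) = \left(25459 - \left(83460 + 116964\right)\right) \left(30558 + 190\right) = \left(25459 - 200424\right) 30748 = \left(-174965\right) 30748 = -5379823820$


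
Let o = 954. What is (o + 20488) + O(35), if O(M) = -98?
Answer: 21344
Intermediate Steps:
(o + 20488) + O(35) = (954 + 20488) - 98 = 21442 - 98 = 21344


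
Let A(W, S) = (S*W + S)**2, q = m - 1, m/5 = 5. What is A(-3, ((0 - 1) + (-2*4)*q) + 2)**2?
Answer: 21293813776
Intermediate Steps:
m = 25 (m = 5*5 = 25)
q = 24 (q = 25 - 1 = 24)
A(W, S) = (S + S*W)**2
A(-3, ((0 - 1) + (-2*4)*q) + 2)**2 = ((((0 - 1) - 2*4*24) + 2)**2*(1 - 3)**2)**2 = (((-1 - 8*24) + 2)**2*(-2)**2)**2 = (((-1 - 192) + 2)**2*4)**2 = ((-193 + 2)**2*4)**2 = ((-191)**2*4)**2 = (36481*4)**2 = 145924**2 = 21293813776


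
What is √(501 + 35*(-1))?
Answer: √466 ≈ 21.587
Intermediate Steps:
√(501 + 35*(-1)) = √(501 - 35) = √466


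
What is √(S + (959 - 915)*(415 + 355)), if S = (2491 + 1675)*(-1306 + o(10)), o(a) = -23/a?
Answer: I*√135412445/5 ≈ 2327.3*I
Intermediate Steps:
S = -27251889/5 (S = (2491 + 1675)*(-1306 - 23/10) = 4166*(-1306 - 23*⅒) = 4166*(-1306 - 23/10) = 4166*(-13083/10) = -27251889/5 ≈ -5.4504e+6)
√(S + (959 - 915)*(415 + 355)) = √(-27251889/5 + (959 - 915)*(415 + 355)) = √(-27251889/5 + 44*770) = √(-27251889/5 + 33880) = √(-27082489/5) = I*√135412445/5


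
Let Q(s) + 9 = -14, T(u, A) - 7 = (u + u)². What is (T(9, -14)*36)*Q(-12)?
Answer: -274068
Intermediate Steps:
T(u, A) = 7 + 4*u² (T(u, A) = 7 + (u + u)² = 7 + (2*u)² = 7 + 4*u²)
Q(s) = -23 (Q(s) = -9 - 14 = -23)
(T(9, -14)*36)*Q(-12) = ((7 + 4*9²)*36)*(-23) = ((7 + 4*81)*36)*(-23) = ((7 + 324)*36)*(-23) = (331*36)*(-23) = 11916*(-23) = -274068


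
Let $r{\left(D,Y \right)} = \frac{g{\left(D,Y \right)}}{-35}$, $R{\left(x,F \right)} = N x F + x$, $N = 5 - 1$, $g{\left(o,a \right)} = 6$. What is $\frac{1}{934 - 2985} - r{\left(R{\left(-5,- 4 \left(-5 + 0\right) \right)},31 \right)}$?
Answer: $\frac{1753}{10255} \approx 0.17094$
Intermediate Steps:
$N = 4$ ($N = 5 - 1 = 4$)
$R{\left(x,F \right)} = x + 4 F x$ ($R{\left(x,F \right)} = 4 x F + x = 4 F x + x = x + 4 F x$)
$r{\left(D,Y \right)} = - \frac{6}{35}$ ($r{\left(D,Y \right)} = \frac{6}{-35} = 6 \left(- \frac{1}{35}\right) = - \frac{6}{35}$)
$\frac{1}{934 - 2985} - r{\left(R{\left(-5,- 4 \left(-5 + 0\right) \right)},31 \right)} = \frac{1}{934 - 2985} - - \frac{6}{35} = \frac{1}{-2051} + \frac{6}{35} = - \frac{1}{2051} + \frac{6}{35} = \frac{1753}{10255}$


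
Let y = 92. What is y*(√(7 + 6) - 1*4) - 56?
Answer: -424 + 92*√13 ≈ -92.289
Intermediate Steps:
y*(√(7 + 6) - 1*4) - 56 = 92*(√(7 + 6) - 1*4) - 56 = 92*(√13 - 4) - 56 = 92*(-4 + √13) - 56 = (-368 + 92*√13) - 56 = -424 + 92*√13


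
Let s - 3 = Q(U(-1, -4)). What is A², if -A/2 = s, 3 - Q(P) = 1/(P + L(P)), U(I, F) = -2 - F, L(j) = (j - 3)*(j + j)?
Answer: 169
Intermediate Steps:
L(j) = 2*j*(-3 + j) (L(j) = (-3 + j)*(2*j) = 2*j*(-3 + j))
Q(P) = 3 - 1/(P + 2*P*(-3 + P))
s = 13/2 (s = 3 + (-1 - 15*(-2 - 1*(-4)) + 6*(-2 - 1*(-4))²)/((-2 - 1*(-4))*(-5 + 2*(-2 - 1*(-4)))) = 3 + (-1 - 15*(-2 + 4) + 6*(-2 + 4)²)/((-2 + 4)*(-5 + 2*(-2 + 4))) = 3 + (-1 - 15*2 + 6*2²)/(2*(-5 + 2*2)) = 3 + (-1 - 30 + 6*4)/(2*(-5 + 4)) = 3 + (½)*(-1 - 30 + 24)/(-1) = 3 + (½)*(-1)*(-7) = 3 + 7/2 = 13/2 ≈ 6.5000)
A = -13 (A = -2*13/2 = -13)
A² = (-13)² = 169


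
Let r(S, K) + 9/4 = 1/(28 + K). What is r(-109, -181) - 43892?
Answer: -26863285/612 ≈ -43894.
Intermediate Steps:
r(S, K) = -9/4 + 1/(28 + K)
r(-109, -181) - 43892 = (-248 - 9*(-181))/(4*(28 - 181)) - 43892 = (1/4)*(-248 + 1629)/(-153) - 43892 = (1/4)*(-1/153)*1381 - 43892 = -1381/612 - 43892 = -26863285/612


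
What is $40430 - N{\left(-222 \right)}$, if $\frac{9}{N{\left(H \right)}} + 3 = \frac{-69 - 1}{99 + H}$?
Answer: $\frac{12089677}{299} \approx 40434.0$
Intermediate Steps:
$N{\left(H \right)} = \frac{9}{-3 - \frac{70}{99 + H}}$ ($N{\left(H \right)} = \frac{9}{-3 + \frac{-69 - 1}{99 + H}} = \frac{9}{-3 - \frac{70}{99 + H}}$)
$40430 - N{\left(-222 \right)} = 40430 - \frac{9 \left(-99 - -222\right)}{367 + 3 \left(-222\right)} = 40430 - \frac{9 \left(-99 + 222\right)}{367 - 666} = 40430 - 9 \frac{1}{-299} \cdot 123 = 40430 - 9 \left(- \frac{1}{299}\right) 123 = 40430 - - \frac{1107}{299} = 40430 + \frac{1107}{299} = \frac{12089677}{299}$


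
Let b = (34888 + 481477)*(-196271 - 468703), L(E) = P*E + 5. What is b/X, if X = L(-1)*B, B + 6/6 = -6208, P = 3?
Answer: 171684649755/6209 ≈ 2.7651e+7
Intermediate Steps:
B = -6209 (B = -1 - 6208 = -6209)
L(E) = 5 + 3*E (L(E) = 3*E + 5 = 5 + 3*E)
X = -12418 (X = (5 + 3*(-1))*(-6209) = (5 - 3)*(-6209) = 2*(-6209) = -12418)
b = -343369299510 (b = 516365*(-664974) = -343369299510)
b/X = -343369299510/(-12418) = -343369299510*(-1/12418) = 171684649755/6209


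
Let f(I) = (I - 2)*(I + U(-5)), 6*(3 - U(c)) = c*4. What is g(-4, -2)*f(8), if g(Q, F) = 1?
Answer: 86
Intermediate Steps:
U(c) = 3 - 2*c/3 (U(c) = 3 - c*4/6 = 3 - 2*c/3)
f(I) = (-2 + I)*(19/3 + I) (f(I) = (I - 2)*(I + (3 - 2/3*(-5))) = (-2 + I)*(I + (3 + 10/3)) = (-2 + I)*(I + 19/3) = (-2 + I)*(19/3 + I))
g(-4, -2)*f(8) = 1*(-38/3 + 8**2 + (13/3)*8) = 1*(-38/3 + 64 + 104/3) = 1*86 = 86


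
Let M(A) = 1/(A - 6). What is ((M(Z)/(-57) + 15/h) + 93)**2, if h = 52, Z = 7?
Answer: 76427367025/8785296 ≈ 8699.5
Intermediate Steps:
M(A) = 1/(-6 + A)
((M(Z)/(-57) + 15/h) + 93)**2 = ((1/((-6 + 7)*(-57)) + 15/52) + 93)**2 = ((-1/57/1 + 15*(1/52)) + 93)**2 = ((1*(-1/57) + 15/52) + 93)**2 = ((-1/57 + 15/52) + 93)**2 = (803/2964 + 93)**2 = (276455/2964)**2 = 76427367025/8785296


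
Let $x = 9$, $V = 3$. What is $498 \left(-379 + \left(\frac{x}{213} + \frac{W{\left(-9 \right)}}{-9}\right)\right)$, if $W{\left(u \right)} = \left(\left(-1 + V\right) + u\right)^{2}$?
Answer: $- \frac{40775078}{213} \approx -1.9143 \cdot 10^{5}$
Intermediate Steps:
$W{\left(u \right)} = \left(2 + u\right)^{2}$ ($W{\left(u \right)} = \left(\left(-1 + 3\right) + u\right)^{2} = \left(2 + u\right)^{2}$)
$498 \left(-379 + \left(\frac{x}{213} + \frac{W{\left(-9 \right)}}{-9}\right)\right) = 498 \left(-379 + \left(\frac{9}{213} + \frac{\left(2 - 9\right)^{2}}{-9}\right)\right) = 498 \left(-379 + \left(9 \cdot \frac{1}{213} + \left(-7\right)^{2} \left(- \frac{1}{9}\right)\right)\right) = 498 \left(-379 + \left(\frac{3}{71} + 49 \left(- \frac{1}{9}\right)\right)\right) = 498 \left(-379 + \left(\frac{3}{71} - \frac{49}{9}\right)\right) = 498 \left(-379 - \frac{3452}{639}\right) = 498 \left(- \frac{245633}{639}\right) = - \frac{40775078}{213}$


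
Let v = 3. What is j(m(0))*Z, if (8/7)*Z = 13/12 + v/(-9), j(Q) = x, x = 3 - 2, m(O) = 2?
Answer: 21/32 ≈ 0.65625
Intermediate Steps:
x = 1
j(Q) = 1
Z = 21/32 (Z = 7*(13/12 + 3/(-9))/8 = 7*(13*(1/12) + 3*(-1/9))/8 = 7*(13/12 - 1/3)/8 = (7/8)*(3/4) = 21/32 ≈ 0.65625)
j(m(0))*Z = 1*(21/32) = 21/32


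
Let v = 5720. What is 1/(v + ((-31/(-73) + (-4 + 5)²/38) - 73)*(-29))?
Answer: 2774/21703559 ≈ 0.00012781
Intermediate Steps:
1/(v + ((-31/(-73) + (-4 + 5)²/38) - 73)*(-29)) = 1/(5720 + ((-31/(-73) + (-4 + 5)²/38) - 73)*(-29)) = 1/(5720 + ((-31*(-1/73) + 1²*(1/38)) - 73)*(-29)) = 1/(5720 + ((31/73 + 1*(1/38)) - 73)*(-29)) = 1/(5720 + ((31/73 + 1/38) - 73)*(-29)) = 1/(5720 + (1251/2774 - 73)*(-29)) = 1/(5720 - 201251/2774*(-29)) = 1/(5720 + 5836279/2774) = 1/(21703559/2774) = 2774/21703559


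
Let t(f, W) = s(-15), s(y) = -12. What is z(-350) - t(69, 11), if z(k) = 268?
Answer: 280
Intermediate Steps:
t(f, W) = -12
z(-350) - t(69, 11) = 268 - 1*(-12) = 268 + 12 = 280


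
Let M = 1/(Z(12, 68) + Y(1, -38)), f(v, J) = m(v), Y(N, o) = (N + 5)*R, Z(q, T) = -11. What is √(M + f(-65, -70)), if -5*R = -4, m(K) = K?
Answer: 2*I*√15655/31 ≈ 8.0723*I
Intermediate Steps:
R = ⅘ (R = -⅕*(-4) = ⅘ ≈ 0.80000)
Y(N, o) = 4 + 4*N/5 (Y(N, o) = (N + 5)*(⅘) = (5 + N)*(⅘) = 4 + 4*N/5)
f(v, J) = v
M = -5/31 (M = 1/(-11 + (4 + (⅘)*1)) = 1/(-11 + (4 + ⅘)) = 1/(-11 + 24/5) = 1/(-31/5) = -5/31 ≈ -0.16129)
√(M + f(-65, -70)) = √(-5/31 - 65) = √(-2020/31) = 2*I*√15655/31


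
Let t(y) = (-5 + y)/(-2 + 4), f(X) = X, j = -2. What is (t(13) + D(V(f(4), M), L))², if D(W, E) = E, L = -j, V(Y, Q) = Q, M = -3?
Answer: 36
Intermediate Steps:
L = 2 (L = -1*(-2) = 2)
t(y) = -5/2 + y/2 (t(y) = (-5 + y)/2 = (-5 + y)*(½) = -5/2 + y/2)
(t(13) + D(V(f(4), M), L))² = ((-5/2 + (½)*13) + 2)² = ((-5/2 + 13/2) + 2)² = (4 + 2)² = 6² = 36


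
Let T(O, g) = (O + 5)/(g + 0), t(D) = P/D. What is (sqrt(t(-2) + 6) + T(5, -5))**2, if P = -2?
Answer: (-2 + sqrt(7))**2 ≈ 0.41699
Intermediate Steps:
t(D) = -2/D
T(O, g) = (5 + O)/g
(sqrt(t(-2) + 6) + T(5, -5))**2 = (sqrt(-2/(-2) + 6) + (5 + 5)/(-5))**2 = (sqrt(-2*(-1/2) + 6) - 1/5*10)**2 = (sqrt(1 + 6) - 2)**2 = (sqrt(7) - 2)**2 = (-2 + sqrt(7))**2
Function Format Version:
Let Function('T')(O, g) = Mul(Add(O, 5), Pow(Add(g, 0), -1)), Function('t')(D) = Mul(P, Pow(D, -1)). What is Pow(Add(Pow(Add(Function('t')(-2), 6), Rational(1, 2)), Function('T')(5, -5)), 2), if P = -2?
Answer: Pow(Add(-2, Pow(7, Rational(1, 2))), 2) ≈ 0.41699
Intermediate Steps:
Function('t')(D) = Mul(-2, Pow(D, -1))
Function('T')(O, g) = Mul(Pow(g, -1), Add(5, O)) (Function('T')(O, g) = Mul(Add(5, O), Pow(g, -1)) = Mul(Pow(g, -1), Add(5, O)))
Pow(Add(Pow(Add(Function('t')(-2), 6), Rational(1, 2)), Function('T')(5, -5)), 2) = Pow(Add(Pow(Add(Mul(-2, Pow(-2, -1)), 6), Rational(1, 2)), Mul(Pow(-5, -1), Add(5, 5))), 2) = Pow(Add(Pow(Add(Mul(-2, Rational(-1, 2)), 6), Rational(1, 2)), Mul(Rational(-1, 5), 10)), 2) = Pow(Add(Pow(Add(1, 6), Rational(1, 2)), -2), 2) = Pow(Add(Pow(7, Rational(1, 2)), -2), 2) = Pow(Add(-2, Pow(7, Rational(1, 2))), 2)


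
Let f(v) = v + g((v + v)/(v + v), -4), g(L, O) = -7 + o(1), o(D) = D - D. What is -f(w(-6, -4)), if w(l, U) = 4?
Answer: 3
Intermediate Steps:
o(D) = 0
g(L, O) = -7 (g(L, O) = -7 + 0 = -7)
f(v) = -7 + v (f(v) = v - 7 = -7 + v)
-f(w(-6, -4)) = -(-7 + 4) = -1*(-3) = 3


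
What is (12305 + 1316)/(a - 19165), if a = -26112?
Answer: -13621/45277 ≈ -0.30084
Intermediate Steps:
(12305 + 1316)/(a - 19165) = (12305 + 1316)/(-26112 - 19165) = 13621/(-45277) = 13621*(-1/45277) = -13621/45277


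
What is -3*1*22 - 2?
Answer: -68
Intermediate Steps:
-3*1*22 - 2 = -3*22 - 2 = -66 - 2 = -68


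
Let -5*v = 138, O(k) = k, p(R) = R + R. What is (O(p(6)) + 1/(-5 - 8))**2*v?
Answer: -663090/169 ≈ -3923.6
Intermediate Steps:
p(R) = 2*R
v = -138/5 (v = -1/5*138 = -138/5 ≈ -27.600)
(O(p(6)) + 1/(-5 - 8))**2*v = (2*6 + 1/(-5 - 8))**2*(-138/5) = (12 + 1/(-13))**2*(-138/5) = (12 - 1/13)**2*(-138/5) = (155/13)**2*(-138/5) = (24025/169)*(-138/5) = -663090/169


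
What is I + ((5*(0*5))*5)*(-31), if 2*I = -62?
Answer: -31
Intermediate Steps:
I = -31 (I = (½)*(-62) = -31)
I + ((5*(0*5))*5)*(-31) = -31 + ((5*(0*5))*5)*(-31) = -31 + ((5*0)*5)*(-31) = -31 + (0*5)*(-31) = -31 + 0*(-31) = -31 + 0 = -31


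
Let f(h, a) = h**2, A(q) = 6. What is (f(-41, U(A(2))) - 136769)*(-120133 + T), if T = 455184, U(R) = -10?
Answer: -45261369488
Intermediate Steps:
(f(-41, U(A(2))) - 136769)*(-120133 + T) = ((-41)**2 - 136769)*(-120133 + 455184) = (1681 - 136769)*335051 = -135088*335051 = -45261369488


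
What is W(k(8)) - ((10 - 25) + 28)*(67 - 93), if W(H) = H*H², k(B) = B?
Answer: 850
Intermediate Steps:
W(H) = H³
W(k(8)) - ((10 - 25) + 28)*(67 - 93) = 8³ - ((10 - 25) + 28)*(67 - 93) = 512 - (-15 + 28)*(-26) = 512 - 13*(-26) = 512 - 1*(-338) = 512 + 338 = 850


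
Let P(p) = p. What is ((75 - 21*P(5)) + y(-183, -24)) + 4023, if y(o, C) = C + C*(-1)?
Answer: 3993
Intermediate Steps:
y(o, C) = 0 (y(o, C) = C - C = 0)
((75 - 21*P(5)) + y(-183, -24)) + 4023 = ((75 - 21*5) + 0) + 4023 = ((75 - 105) + 0) + 4023 = (-30 + 0) + 4023 = -30 + 4023 = 3993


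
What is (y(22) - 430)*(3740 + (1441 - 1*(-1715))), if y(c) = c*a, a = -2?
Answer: -3268704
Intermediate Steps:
y(c) = -2*c (y(c) = c*(-2) = -2*c)
(y(22) - 430)*(3740 + (1441 - 1*(-1715))) = (-2*22 - 430)*(3740 + (1441 - 1*(-1715))) = (-44 - 430)*(3740 + (1441 + 1715)) = -474*(3740 + 3156) = -474*6896 = -3268704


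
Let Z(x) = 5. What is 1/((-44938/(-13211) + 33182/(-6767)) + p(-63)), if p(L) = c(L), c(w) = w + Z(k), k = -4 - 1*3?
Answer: -89398837/5319404502 ≈ -0.016806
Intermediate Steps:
k = -7 (k = -4 - 3 = -7)
c(w) = 5 + w (c(w) = w + 5 = 5 + w)
p(L) = 5 + L
1/((-44938/(-13211) + 33182/(-6767)) + p(-63)) = 1/((-44938/(-13211) + 33182/(-6767)) + (5 - 63)) = 1/((-44938*(-1/13211) + 33182*(-1/6767)) - 58) = 1/((44938/13211 - 33182/6767) - 58) = 1/(-134271956/89398837 - 58) = 1/(-5319404502/89398837) = -89398837/5319404502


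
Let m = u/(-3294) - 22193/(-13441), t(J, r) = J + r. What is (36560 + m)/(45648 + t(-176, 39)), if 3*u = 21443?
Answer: 4855975146583/6044951334582 ≈ 0.80331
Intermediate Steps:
u = 21443/3 (u = (⅓)*21443 = 21443/3 ≈ 7147.7)
m = -68904137/132823962 (m = (21443/3)/(-3294) - 22193/(-13441) = (21443/3)*(-1/3294) - 22193*(-1/13441) = -21443/9882 + 22193/13441 = -68904137/132823962 ≈ -0.51876)
(36560 + m)/(45648 + t(-176, 39)) = (36560 - 68904137/132823962)/(45648 + (-176 + 39)) = 4855975146583/(132823962*(45648 - 137)) = (4855975146583/132823962)/45511 = (4855975146583/132823962)*(1/45511) = 4855975146583/6044951334582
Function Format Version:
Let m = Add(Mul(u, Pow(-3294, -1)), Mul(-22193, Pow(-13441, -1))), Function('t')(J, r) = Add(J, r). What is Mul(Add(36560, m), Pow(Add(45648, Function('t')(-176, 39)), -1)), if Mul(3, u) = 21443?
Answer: Rational(4855975146583, 6044951334582) ≈ 0.80331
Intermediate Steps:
u = Rational(21443, 3) (u = Mul(Rational(1, 3), 21443) = Rational(21443, 3) ≈ 7147.7)
m = Rational(-68904137, 132823962) (m = Add(Mul(Rational(21443, 3), Pow(-3294, -1)), Mul(-22193, Pow(-13441, -1))) = Add(Mul(Rational(21443, 3), Rational(-1, 3294)), Mul(-22193, Rational(-1, 13441))) = Add(Rational(-21443, 9882), Rational(22193, 13441)) = Rational(-68904137, 132823962) ≈ -0.51876)
Mul(Add(36560, m), Pow(Add(45648, Function('t')(-176, 39)), -1)) = Mul(Add(36560, Rational(-68904137, 132823962)), Pow(Add(45648, Add(-176, 39)), -1)) = Mul(Rational(4855975146583, 132823962), Pow(Add(45648, -137), -1)) = Mul(Rational(4855975146583, 132823962), Pow(45511, -1)) = Mul(Rational(4855975146583, 132823962), Rational(1, 45511)) = Rational(4855975146583, 6044951334582)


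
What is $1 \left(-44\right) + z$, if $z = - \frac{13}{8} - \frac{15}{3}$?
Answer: $- \frac{405}{8} \approx -50.625$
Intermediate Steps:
$z = - \frac{53}{8}$ ($z = \left(-13\right) \frac{1}{8} - 5 = - \frac{13}{8} - 5 = - \frac{53}{8} \approx -6.625$)
$1 \left(-44\right) + z = 1 \left(-44\right) - \frac{53}{8} = -44 - \frac{53}{8} = - \frac{405}{8}$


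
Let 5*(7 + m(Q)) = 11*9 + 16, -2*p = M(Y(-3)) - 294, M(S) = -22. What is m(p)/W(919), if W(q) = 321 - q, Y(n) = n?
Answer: -8/299 ≈ -0.026756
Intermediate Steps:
p = 158 (p = -(-22 - 294)/2 = -1/2*(-316) = 158)
m(Q) = 16 (m(Q) = -7 + (11*9 + 16)/5 = -7 + (99 + 16)/5 = -7 + (1/5)*115 = -7 + 23 = 16)
m(p)/W(919) = 16/(321 - 1*919) = 16/(321 - 919) = 16/(-598) = 16*(-1/598) = -8/299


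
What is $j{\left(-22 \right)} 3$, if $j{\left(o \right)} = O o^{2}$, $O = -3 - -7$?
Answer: $5808$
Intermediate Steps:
$O = 4$ ($O = -3 + 7 = 4$)
$j{\left(o \right)} = 4 o^{2}$
$j{\left(-22 \right)} 3 = 4 \left(-22\right)^{2} \cdot 3 = 4 \cdot 484 \cdot 3 = 1936 \cdot 3 = 5808$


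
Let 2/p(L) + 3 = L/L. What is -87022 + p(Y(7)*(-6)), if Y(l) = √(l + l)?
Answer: -87023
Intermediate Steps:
Y(l) = √2*√l (Y(l) = √(2*l) = √2*√l)
p(L) = -1 (p(L) = 2/(-3 + L/L) = 2/(-3 + 1) = 2/(-2) = 2*(-½) = -1)
-87022 + p(Y(7)*(-6)) = -87022 - 1 = -87023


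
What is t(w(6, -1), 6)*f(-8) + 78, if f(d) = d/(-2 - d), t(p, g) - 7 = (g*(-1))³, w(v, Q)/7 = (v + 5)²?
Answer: 1070/3 ≈ 356.67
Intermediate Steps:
w(v, Q) = 7*(5 + v)² (w(v, Q) = 7*(v + 5)² = 7*(5 + v)²)
t(p, g) = 7 - g³ (t(p, g) = 7 + (g*(-1))³ = 7 + (-g)³ = 7 - g³)
t(w(6, -1), 6)*f(-8) + 78 = (7 - 1*6³)*(-1*(-8)/(2 - 8)) + 78 = (7 - 1*216)*(-1*(-8)/(-6)) + 78 = (7 - 216)*(-1*(-8)*(-⅙)) + 78 = -209*(-4/3) + 78 = 836/3 + 78 = 1070/3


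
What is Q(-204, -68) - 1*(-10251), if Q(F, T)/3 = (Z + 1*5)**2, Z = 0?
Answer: 10326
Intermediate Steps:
Q(F, T) = 75 (Q(F, T) = 3*(0 + 1*5)**2 = 3*(0 + 5)**2 = 3*5**2 = 3*25 = 75)
Q(-204, -68) - 1*(-10251) = 75 - 1*(-10251) = 75 + 10251 = 10326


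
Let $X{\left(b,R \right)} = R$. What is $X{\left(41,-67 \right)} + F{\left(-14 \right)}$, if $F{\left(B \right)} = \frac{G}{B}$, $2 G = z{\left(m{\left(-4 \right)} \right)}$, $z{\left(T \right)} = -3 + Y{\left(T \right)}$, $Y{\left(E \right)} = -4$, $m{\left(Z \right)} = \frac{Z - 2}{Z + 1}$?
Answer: $- \frac{267}{4} \approx -66.75$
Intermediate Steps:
$m{\left(Z \right)} = \frac{-2 + Z}{1 + Z}$
$z{\left(T \right)} = -7$ ($z{\left(T \right)} = -3 - 4 = -7$)
$G = - \frac{7}{2}$ ($G = \frac{1}{2} \left(-7\right) = - \frac{7}{2} \approx -3.5$)
$F{\left(B \right)} = - \frac{7}{2 B}$
$X{\left(41,-67 \right)} + F{\left(-14 \right)} = -67 - \frac{7}{2 \left(-14\right)} = -67 - - \frac{1}{4} = -67 + \frac{1}{4} = - \frac{267}{4}$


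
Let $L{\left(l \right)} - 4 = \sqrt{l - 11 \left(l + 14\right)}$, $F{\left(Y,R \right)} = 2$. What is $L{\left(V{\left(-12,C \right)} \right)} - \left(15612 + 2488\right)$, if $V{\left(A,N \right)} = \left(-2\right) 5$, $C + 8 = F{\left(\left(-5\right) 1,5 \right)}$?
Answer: $-18096 + 3 i \sqrt{6} \approx -18096.0 + 7.3485 i$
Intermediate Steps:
$C = -6$ ($C = -8 + 2 = -6$)
$V{\left(A,N \right)} = -10$
$L{\left(l \right)} = 4 + \sqrt{-154 - 10 l}$ ($L{\left(l \right)} = 4 + \sqrt{l - 11 \left(l + 14\right)} = 4 + \sqrt{l - 11 \left(14 + l\right)} = 4 + \sqrt{l - \left(154 + 11 l\right)} = 4 + \sqrt{-154 - 10 l}$)
$L{\left(V{\left(-12,C \right)} \right)} - \left(15612 + 2488\right) = \left(4 + \sqrt{-154 - -100}\right) - \left(15612 + 2488\right) = \left(4 + \sqrt{-154 + 100}\right) - 18100 = \left(4 + \sqrt{-54}\right) - 18100 = \left(4 + 3 i \sqrt{6}\right) - 18100 = -18096 + 3 i \sqrt{6}$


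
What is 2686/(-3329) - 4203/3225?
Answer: -7551379/3578675 ≈ -2.1101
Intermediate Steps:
2686/(-3329) - 4203/3225 = 2686*(-1/3329) - 4203*1/3225 = -2686/3329 - 1401/1075 = -7551379/3578675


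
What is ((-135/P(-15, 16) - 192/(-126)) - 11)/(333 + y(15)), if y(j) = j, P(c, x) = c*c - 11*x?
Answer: -31/882 ≈ -0.035147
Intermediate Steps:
P(c, x) = c² - 11*x
((-135/P(-15, 16) - 192/(-126)) - 11)/(333 + y(15)) = ((-135/((-15)² - 11*16) - 192/(-126)) - 11)/(333 + 15) = ((-135/(225 - 176) - 192*(-1/126)) - 11)/348 = ((-135/49 + 32/21) - 11)*(1/348) = (-181/147 - 11)*(1/348) = -1798/147*1/348 = -31/882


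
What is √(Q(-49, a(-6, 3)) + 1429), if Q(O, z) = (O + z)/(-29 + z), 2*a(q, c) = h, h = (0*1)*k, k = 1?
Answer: 3*√133690/29 ≈ 37.824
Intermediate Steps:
h = 0 (h = (0*1)*1 = 0*1 = 0)
a(q, c) = 0 (a(q, c) = (½)*0 = 0)
Q(O, z) = (O + z)/(-29 + z)
√(Q(-49, a(-6, 3)) + 1429) = √((-49 + 0)/(-29 + 0) + 1429) = √(-49/(-29) + 1429) = √(-1/29*(-49) + 1429) = √(49/29 + 1429) = √(41490/29) = 3*√133690/29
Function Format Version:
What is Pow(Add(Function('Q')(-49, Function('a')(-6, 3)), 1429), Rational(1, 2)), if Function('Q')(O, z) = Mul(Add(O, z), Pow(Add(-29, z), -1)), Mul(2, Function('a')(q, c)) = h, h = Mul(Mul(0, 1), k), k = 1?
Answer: Mul(Rational(3, 29), Pow(133690, Rational(1, 2))) ≈ 37.824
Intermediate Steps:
h = 0 (h = Mul(Mul(0, 1), 1) = Mul(0, 1) = 0)
Function('a')(q, c) = 0 (Function('a')(q, c) = Mul(Rational(1, 2), 0) = 0)
Function('Q')(O, z) = Mul(Pow(Add(-29, z), -1), Add(O, z))
Pow(Add(Function('Q')(-49, Function('a')(-6, 3)), 1429), Rational(1, 2)) = Pow(Add(Mul(Pow(Add(-29, 0), -1), Add(-49, 0)), 1429), Rational(1, 2)) = Pow(Add(Mul(Pow(-29, -1), -49), 1429), Rational(1, 2)) = Pow(Add(Mul(Rational(-1, 29), -49), 1429), Rational(1, 2)) = Pow(Add(Rational(49, 29), 1429), Rational(1, 2)) = Pow(Rational(41490, 29), Rational(1, 2)) = Mul(Rational(3, 29), Pow(133690, Rational(1, 2)))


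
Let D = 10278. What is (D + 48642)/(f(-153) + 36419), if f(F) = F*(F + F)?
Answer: 58920/83237 ≈ 0.70786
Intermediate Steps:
f(F) = 2*F**2 (f(F) = F*(2*F) = 2*F**2)
(D + 48642)/(f(-153) + 36419) = (10278 + 48642)/(2*(-153)**2 + 36419) = 58920/(2*23409 + 36419) = 58920/(46818 + 36419) = 58920/83237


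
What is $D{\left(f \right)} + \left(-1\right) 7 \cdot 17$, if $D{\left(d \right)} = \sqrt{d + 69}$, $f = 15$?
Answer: $-119 + 2 \sqrt{21} \approx -109.83$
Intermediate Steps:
$D{\left(d \right)} = \sqrt{69 + d}$
$D{\left(f \right)} + \left(-1\right) 7 \cdot 17 = \sqrt{69 + 15} + \left(-1\right) 7 \cdot 17 = \sqrt{84} - 119 = 2 \sqrt{21} - 119 = -119 + 2 \sqrt{21}$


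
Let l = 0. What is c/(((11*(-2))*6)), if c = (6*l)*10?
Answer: 0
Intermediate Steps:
c = 0 (c = (6*0)*10 = 0*10 = 0)
c/(((11*(-2))*6)) = 0/(((11*(-2))*6)) = 0/((-22*6)) = 0/(-132) = 0*(-1/132) = 0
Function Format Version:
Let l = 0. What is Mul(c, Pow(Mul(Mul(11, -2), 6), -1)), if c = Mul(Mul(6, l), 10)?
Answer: 0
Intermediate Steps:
c = 0 (c = Mul(Mul(6, 0), 10) = Mul(0, 10) = 0)
Mul(c, Pow(Mul(Mul(11, -2), 6), -1)) = Mul(0, Pow(Mul(Mul(11, -2), 6), -1)) = Mul(0, Pow(Mul(-22, 6), -1)) = Mul(0, Pow(-132, -1)) = Mul(0, Rational(-1, 132)) = 0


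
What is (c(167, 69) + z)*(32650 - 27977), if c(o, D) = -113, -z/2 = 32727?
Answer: -306394591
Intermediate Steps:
z = -65454 (z = -2*32727 = -65454)
(c(167, 69) + z)*(32650 - 27977) = (-113 - 65454)*(32650 - 27977) = -65567*4673 = -306394591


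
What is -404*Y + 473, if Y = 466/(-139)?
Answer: 254011/139 ≈ 1827.4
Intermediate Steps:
Y = -466/139 (Y = 466*(-1/139) = -466/139 ≈ -3.3525)
-404*Y + 473 = -404*(-466/139) + 473 = 188264/139 + 473 = 254011/139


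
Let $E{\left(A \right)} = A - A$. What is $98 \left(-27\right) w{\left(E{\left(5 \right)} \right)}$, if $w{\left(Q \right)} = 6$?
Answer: $-15876$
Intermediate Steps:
$E{\left(A \right)} = 0$
$98 \left(-27\right) w{\left(E{\left(5 \right)} \right)} = 98 \left(-27\right) 6 = \left(-2646\right) 6 = -15876$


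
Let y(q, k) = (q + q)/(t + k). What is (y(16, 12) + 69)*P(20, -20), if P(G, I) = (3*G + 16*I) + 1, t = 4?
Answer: -18389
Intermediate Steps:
y(q, k) = 2*q/(4 + k) (y(q, k) = (q + q)/(4 + k) = (2*q)/(4 + k) = 2*q/(4 + k))
P(G, I) = 1 + 3*G + 16*I
(y(16, 12) + 69)*P(20, -20) = (2*16/(4 + 12) + 69)*(1 + 3*20 + 16*(-20)) = (2*16/16 + 69)*(1 + 60 - 320) = (2*16*(1/16) + 69)*(-259) = (2 + 69)*(-259) = 71*(-259) = -18389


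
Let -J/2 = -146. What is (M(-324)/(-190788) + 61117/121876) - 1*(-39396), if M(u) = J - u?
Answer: 229016554987157/5813119572 ≈ 39397.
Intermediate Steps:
J = 292 (J = -2*(-146) = 292)
M(u) = 292 - u
(M(-324)/(-190788) + 61117/121876) - 1*(-39396) = ((292 - 1*(-324))/(-190788) + 61117/121876) - 1*(-39396) = ((292 + 324)*(-1/190788) + 61117*(1/121876)) + 39396 = (616*(-1/190788) + 61117/121876) + 39396 = (-154/47697 + 61117/121876) + 39396 = 2896328645/5813119572 + 39396 = 229016554987157/5813119572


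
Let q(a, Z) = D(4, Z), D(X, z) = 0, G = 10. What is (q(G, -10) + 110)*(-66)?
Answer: -7260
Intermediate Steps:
q(a, Z) = 0
(q(G, -10) + 110)*(-66) = (0 + 110)*(-66) = 110*(-66) = -7260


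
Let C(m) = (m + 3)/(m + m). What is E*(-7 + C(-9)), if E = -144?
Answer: 960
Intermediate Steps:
C(m) = (3 + m)/(2*m) (C(m) = (3 + m)/((2*m)) = (3 + m)*(1/(2*m)) = (3 + m)/(2*m))
E*(-7 + C(-9)) = -144*(-7 + (½)*(3 - 9)/(-9)) = -144*(-7 + (½)*(-⅑)*(-6)) = -144*(-7 + ⅓) = -144*(-20/3) = 960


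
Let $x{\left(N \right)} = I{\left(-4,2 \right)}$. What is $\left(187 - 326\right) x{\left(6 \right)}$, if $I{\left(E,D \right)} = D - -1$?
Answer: $-417$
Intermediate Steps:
$I{\left(E,D \right)} = 1 + D$ ($I{\left(E,D \right)} = D + 1 = 1 + D$)
$x{\left(N \right)} = 3$ ($x{\left(N \right)} = 1 + 2 = 3$)
$\left(187 - 326\right) x{\left(6 \right)} = \left(187 - 326\right) 3 = \left(-139\right) 3 = -417$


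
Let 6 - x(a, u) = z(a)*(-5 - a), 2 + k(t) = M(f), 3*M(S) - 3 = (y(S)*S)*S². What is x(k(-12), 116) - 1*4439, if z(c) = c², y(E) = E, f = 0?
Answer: -4429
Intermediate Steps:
M(S) = 1 + S⁴/3 (M(S) = 1 + ((S*S)*S²)/3 = 1 + (S²*S²)/3 = 1 + S⁴/3)
k(t) = -1 (k(t) = -2 + (1 + (⅓)*0⁴) = -2 + (1 + (⅓)*0) = -2 + (1 + 0) = -2 + 1 = -1)
x(a, u) = 6 - a²*(-5 - a)
x(k(-12), 116) - 1*4439 = (6 + (-1)³ + 5*(-1)²) - 1*4439 = (6 - 1 + 5*1) - 4439 = (6 - 1 + 5) - 4439 = 10 - 4439 = -4429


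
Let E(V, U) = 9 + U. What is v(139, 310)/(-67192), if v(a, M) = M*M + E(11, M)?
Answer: -96419/67192 ≈ -1.4350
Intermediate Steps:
v(a, M) = 9 + M + M**2 (v(a, M) = M*M + (9 + M) = M**2 + (9 + M) = 9 + M + M**2)
v(139, 310)/(-67192) = (9 + 310 + 310**2)/(-67192) = (9 + 310 + 96100)*(-1/67192) = 96419*(-1/67192) = -96419/67192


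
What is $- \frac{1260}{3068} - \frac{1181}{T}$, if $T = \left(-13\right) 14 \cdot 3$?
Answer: $\frac{56449}{32214} \approx 1.7523$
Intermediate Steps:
$T = -546$ ($T = \left(-182\right) 3 = -546$)
$- \frac{1260}{3068} - \frac{1181}{T} = - \frac{1260}{3068} - \frac{1181}{-546} = \left(-1260\right) \frac{1}{3068} - - \frac{1181}{546} = - \frac{315}{767} + \frac{1181}{546} = \frac{56449}{32214}$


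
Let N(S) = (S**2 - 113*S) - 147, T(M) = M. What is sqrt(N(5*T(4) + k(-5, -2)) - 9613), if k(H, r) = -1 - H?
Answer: 2*I*sqrt(2974) ≈ 109.07*I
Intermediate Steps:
N(S) = -147 + S**2 - 113*S
sqrt(N(5*T(4) + k(-5, -2)) - 9613) = sqrt((-147 + (5*4 + (-1 - 1*(-5)))**2 - 113*(5*4 + (-1 - 1*(-5)))) - 9613) = sqrt((-147 + (20 + (-1 + 5))**2 - 113*(20 + (-1 + 5))) - 9613) = sqrt((-147 + (20 + 4)**2 - 113*(20 + 4)) - 9613) = sqrt((-147 + 24**2 - 113*24) - 9613) = sqrt((-147 + 576 - 2712) - 9613) = sqrt(-2283 - 9613) = sqrt(-11896) = 2*I*sqrt(2974)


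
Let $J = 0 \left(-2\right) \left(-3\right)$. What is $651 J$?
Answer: $0$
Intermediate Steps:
$J = 0$ ($J = 0 \left(-3\right) = 0$)
$651 J = 651 \cdot 0 = 0$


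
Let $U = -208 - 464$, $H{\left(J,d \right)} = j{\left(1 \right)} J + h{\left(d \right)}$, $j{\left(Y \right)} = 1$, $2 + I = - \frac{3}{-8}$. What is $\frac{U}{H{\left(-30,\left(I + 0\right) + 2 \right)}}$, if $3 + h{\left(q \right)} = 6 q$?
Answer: $\frac{896}{41} \approx 21.854$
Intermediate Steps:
$I = - \frac{13}{8}$ ($I = -2 - \frac{3}{-8} = -2 - - \frac{3}{8} = -2 + \frac{3}{8} = - \frac{13}{8} \approx -1.625$)
$h{\left(q \right)} = -3 + 6 q$
$H{\left(J,d \right)} = -3 + J + 6 d$ ($H{\left(J,d \right)} = 1 J + \left(-3 + 6 d\right) = J + \left(-3 + 6 d\right) = -3 + J + 6 d$)
$U = -672$
$\frac{U}{H{\left(-30,\left(I + 0\right) + 2 \right)}} = - \frac{672}{-3 - 30 + 6 \left(\left(- \frac{13}{8} + 0\right) + 2\right)} = - \frac{672}{-3 - 30 + 6 \left(- \frac{13}{8} + 2\right)} = - \frac{672}{-3 - 30 + 6 \cdot \frac{3}{8}} = - \frac{672}{-3 - 30 + \frac{9}{4}} = - \frac{672}{- \frac{123}{4}} = \left(-672\right) \left(- \frac{4}{123}\right) = \frac{896}{41}$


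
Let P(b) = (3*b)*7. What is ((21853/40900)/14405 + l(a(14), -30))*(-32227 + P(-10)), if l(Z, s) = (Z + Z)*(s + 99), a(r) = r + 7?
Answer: -55382893021922761/589164500 ≈ -9.4002e+7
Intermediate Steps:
a(r) = 7 + r
P(b) = 21*b
l(Z, s) = 2*Z*(99 + s) (l(Z, s) = (2*Z)*(99 + s) = 2*Z*(99 + s))
((21853/40900)/14405 + l(a(14), -30))*(-32227 + P(-10)) = ((21853/40900)/14405 + 2*(7 + 14)*(99 - 30))*(-32227 + 21*(-10)) = ((21853*(1/40900))*(1/14405) + 2*21*69)*(-32227 - 210) = ((21853/40900)*(1/14405) + 2898)*(-32437) = (21853/589164500 + 2898)*(-32437) = (1707398742853/589164500)*(-32437) = -55382893021922761/589164500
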